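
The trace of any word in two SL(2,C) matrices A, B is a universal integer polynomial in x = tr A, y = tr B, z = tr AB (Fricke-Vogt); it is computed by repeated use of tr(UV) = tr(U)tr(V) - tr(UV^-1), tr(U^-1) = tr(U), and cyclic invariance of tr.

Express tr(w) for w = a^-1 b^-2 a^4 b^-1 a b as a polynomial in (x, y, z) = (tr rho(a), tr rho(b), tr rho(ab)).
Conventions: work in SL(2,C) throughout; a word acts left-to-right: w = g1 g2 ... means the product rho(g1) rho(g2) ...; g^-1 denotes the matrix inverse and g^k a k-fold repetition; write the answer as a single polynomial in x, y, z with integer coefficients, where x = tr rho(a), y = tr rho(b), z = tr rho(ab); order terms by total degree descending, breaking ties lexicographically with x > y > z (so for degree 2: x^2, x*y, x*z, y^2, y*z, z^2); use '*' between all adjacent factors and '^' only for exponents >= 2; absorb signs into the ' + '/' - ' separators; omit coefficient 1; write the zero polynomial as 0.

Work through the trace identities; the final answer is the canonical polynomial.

-x^5*y^3*z + x^6*y^2 + x^4*y^4 + 2*x^4*y^2*z^2 - x^5*y*z + 2*x^3*y^3*z - x^3*y*z^3 - 6*x^4*y^2 - 3*x^2*y^4 - 5*x^2*y^2*z^2 + 4*x^3*y*z + x*y^3*z + 2*x*y*z^3 + 11*x^2*y^2 + x^2*z^2 + y^4 + y^2*z^2 - 5*x*y*z - x^2 - 4*y^2 - z^2 + 2

so trace(a^2) = trace(a)*trace(a) - trace(1)   [square of a] = x^2 - 2
so trace(a^3) = trace(a)*trace(a^2) - trace(a)   [square of a] = x^3 - 3*x
trace(a^4) = trace(a)*trace(a^3) - trace(a^2)   [square of a] = x^4 - 4*x^2 + 2
trace(a^5) = trace(a)*trace(a^4) - trace(a^3)   [square of a] = x^5 - 5*x^3 + 5*x
reduce: trace(b a^2) = trace(a)*trace(b a) - trace(b)   [square of a] = x*z - y
trace(a b a^2) = trace(a)*trace(b a^2) - trace(b a)   [square of a] = x^2*z - x*y - z
so trace(b a^4) = trace(a)*trace(a b a^2) - trace(a b a)   [square of a] = x^3*z - x^2*y - 2*x*z + y
trace(a^5 b) = trace(a)*trace(b a^4) - trace(b a^3)   [square of a] = x^4*z - x^3*y - 3*x^2*z + 2*x*y + z
reduce: trace(a^4 b^-1 a) = trace(a^5)*trace(b) - trace(a^5 b)   [inverse elimination on b] = x^5*y - x^4*z - 4*x^3*y + 3*x^2*z + 3*x*y - z
so trace(b a b a) = trace(a b)*trace(a b) - trace(1)   [split at a repeated a] = z^2 - 2
trace(b a b) = trace(b)*trace(a b) - trace(a)   [square of b] = y*z - x
trace(a b a b a) = trace(a)*trace(b a b a) - trace(b a b)   [square of a] = x*z^2 - y*z - x
trace(a b a b a^2) = trace(a)*trace(a b a b a) - trace(a b a b)   [square of a] = x^2*z^2 - x*y*z - x^2 - z^2 + 2
trace(a b a^4 b) = trace(a)*trace(a b a b a^2) - trace(a b a b a)   [square of a] = x^3*z^2 - x^2*y*z - x^3 - 2*x*z^2 + y*z + 3*x
trace(a^4 b^-1 a b) = trace(a b a^4)*trace(b) - trace(a b a^4 b)   [inverse elimination on b] = x^4*y*z - x^3*y^2 - x^3*z^2 - 2*x^2*y*z + x^3 + 2*x*y^2 + 2*x*z^2 - 3*x
trace(b^-1 a^4 b^-1 a) = trace(a^4 b^-1 a)*trace(b) - trace(a^4 b^-1 a b)   [inverse elimination on b] = x^5*y^2 - 2*x^4*y*z - 3*x^3*y^2 + x^3*z^2 + 5*x^2*y*z - x^3 + x*y^2 - 2*x*z^2 - y*z + 3*x
trace(a b a^5) = trace(a)*trace(b a^5) - trace(b a^4)   [square of a] = x^5*z - x^4*y - 4*x^3*z + 3*x^2*y + 3*x*z - y
reduce: trace(a b a^5 b) = trace(a)*trace(a^3 b a b a) - trace(a^3 b a b)   [square of a] = x^4*z^2 - x^3*y*z - x^4 - 3*x^2*z^2 + 2*x*y*z + 4*x^2 + z^2 - 2
so trace(a^4 b^-1 a b a) = trace(a b a^5)*trace(b) - trace(a b a^5 b)   [inverse elimination on b] = x^5*y*z - x^4*y^2 - x^4*z^2 - 3*x^3*y*z + x^4 + 3*x^2*y^2 + 3*x^2*z^2 + x*y*z - 4*x^2 - y^2 - z^2 + 2
so trace(b a b a b a) = trace(a b a b)*trace(a b) - trace(b a)   [split at a repeated a] = z^3 - 3*z
reduce: trace(b a b a b) = trace(b)*trace(a b a b) - trace(a b a)   [square of b] = y*z^2 - x*z - y
trace(a b a b a b a) = trace(a)*trace(b a b a b a) - trace(b a b a b)   [square of a] = x*z^3 - y*z^2 - 2*x*z + y
reduce: trace(a b a b a b a^2) = trace(a)*trace(a b a b a b a) - trace(a b a b a b)   [square of a] = x^2*z^3 - x*y*z^2 - 2*x^2*z - z^3 + x*y + 3*z
so trace(a b a b a^4 b) = trace(a)*trace(a b a b a b a^2) - trace(a b a b a b a)   [square of a] = x^3*z^3 - x^2*y*z^2 - 2*x^3*z - 2*x*z^3 + x^2*y + y*z^2 + 5*x*z - y
trace(a^4 b^-1 a b a b) = trace(a b a b a^4)*trace(b) - trace(a b a b a^4 b)   [inverse elimination on b] = x^4*y*z^2 - x^3*y^2*z - x^3*z^3 - x^4*y - 2*x^2*y*z^2 + 2*x^3*z + 2*x*y^2*z + 2*x*z^3 + 3*x^2*y - 5*x*z - y
reduce: trace(a^4 b^-1 a b a b^-1) = trace(a^4 b^-1 a b a)*trace(b) - trace(a^4 b^-1 a b a b)   [inverse elimination on b] = x^5*y^2*z - x^4*y^3 - 2*x^4*y*z^2 - 2*x^3*y^2*z + x^3*z^3 + 2*x^4*y + 3*x^2*y^3 + 5*x^2*y*z^2 - 2*x^3*z - x*y^2*z - 2*x*z^3 - 7*x^2*y - y^3 - y*z^2 + 5*x*z + 3*y
reduce: trace(b^-2 a^4 b^-1 a b a) = trace(a^4 b^-1 a b a b^-1)*trace(b) - trace(a^4 b^-1 a b a)   [inverse elimination on b] = x^5*y^3*z - x^4*y^4 - 2*x^4*y^2*z^2 - x^5*y*z - 2*x^3*y^3*z + x^3*y*z^3 + 3*x^4*y^2 + x^4*z^2 + 3*x^2*y^4 + 5*x^2*y^2*z^2 + x^3*y*z - x*y^3*z - 2*x*y*z^3 - x^4 - 10*x^2*y^2 - 3*x^2*z^2 - y^4 - y^2*z^2 + 4*x*y*z + 4*x^2 + 4*y^2 + z^2 - 2
trace(a^-1 b^-2 a^4 b^-1 a b) = trace(b^-2 a^4 b^-1 a b)*trace(a) - trace(b^-2 a^4 b^-1 a b a)   [inverse elimination on a] = -x^5*y^3*z + x^6*y^2 + x^4*y^4 + 2*x^4*y^2*z^2 - x^5*y*z + 2*x^3*y^3*z - x^3*y*z^3 - 6*x^4*y^2 - 3*x^2*y^4 - 5*x^2*y^2*z^2 + 4*x^3*y*z + x*y^3*z + 2*x*y*z^3 + 11*x^2*y^2 + x^2*z^2 + y^4 + y^2*z^2 - 5*x*y*z - x^2 - 4*y^2 - z^2 + 2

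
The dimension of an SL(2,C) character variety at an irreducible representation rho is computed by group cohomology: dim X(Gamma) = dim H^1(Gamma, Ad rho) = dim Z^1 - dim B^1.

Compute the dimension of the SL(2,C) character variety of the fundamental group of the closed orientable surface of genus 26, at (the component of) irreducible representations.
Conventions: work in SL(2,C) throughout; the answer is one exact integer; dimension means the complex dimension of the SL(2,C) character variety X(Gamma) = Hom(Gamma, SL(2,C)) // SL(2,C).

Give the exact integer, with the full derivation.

150

The genus-26 surface group: 2g = 52 generators, one relator prod [a_i, b_i].
A cocycle assigns one sl_2 vector per generator subject to the relator condition d_2(z) = 0: dim of the unconstrained space is 3*2g = 156.
H^2 = coker(d_2) is dual to H^0 = 0 at irreducible rho (Poincare duality), so d_2 is onto: dim Z^1 = 153.
Coboundaries contribute dim B^1 = 3 (injective at irreducible rho).
Hence dim X = 153 - 3 = 150.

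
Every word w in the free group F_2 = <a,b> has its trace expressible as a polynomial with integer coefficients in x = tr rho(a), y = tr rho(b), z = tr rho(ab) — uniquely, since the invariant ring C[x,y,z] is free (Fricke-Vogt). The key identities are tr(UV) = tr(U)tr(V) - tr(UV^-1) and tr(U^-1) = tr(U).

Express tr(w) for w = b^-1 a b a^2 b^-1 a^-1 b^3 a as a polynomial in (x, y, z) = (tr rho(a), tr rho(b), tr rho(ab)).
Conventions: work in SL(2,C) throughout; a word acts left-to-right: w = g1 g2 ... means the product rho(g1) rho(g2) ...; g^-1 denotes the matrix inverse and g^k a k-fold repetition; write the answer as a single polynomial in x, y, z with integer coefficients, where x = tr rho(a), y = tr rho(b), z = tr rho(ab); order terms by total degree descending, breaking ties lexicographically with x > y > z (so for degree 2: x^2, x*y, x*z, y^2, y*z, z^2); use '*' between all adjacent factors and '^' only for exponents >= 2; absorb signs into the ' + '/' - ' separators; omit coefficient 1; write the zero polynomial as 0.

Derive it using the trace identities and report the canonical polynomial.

and tr(a b a b) = tr(b a)*tr(b a) - tr(1)   [split at a repeated b] = z^2 - 2
next, tr(a b a) = tr(a)*tr(b a) - tr(b)   [square of a] = x*z - y
next, tr(b a b^2 a) = tr(b)*tr(a b a b) - tr(a b a)   [square of b] = y*z^2 - x*z - y
next, tr(a b^2) = tr(b)*tr(a b) - tr(a)   [square of b] = y*z - x
and tr(b a b^2) = tr(b)*tr(a b^2) - tr(a b)   [square of b] = y^2*z - x*y - z
and tr(b^2 a^2 b a) = tr(a)*tr(b a b^2 a) - tr(b a b^2)   [square of a] = x*y*z^2 - x^2*z - y^2*z + z
next, tr(b^2) = tr(b)*tr(b) - tr(1)   [square of b] = y^2 - 2
and tr(b^3) = tr(b)*tr(b^2) - tr(b)   [square of b] = y^3 - 3*y
next, tr(b^2 a^2 b) = tr(a)*tr(b^3 a) - tr(b^3)   [square of a] = x*y^2*z - x^2*y - y^3 - x*z + 3*y
next, tr(a b a^2 b^2 a) = tr(a)*tr(b^2 a^2 b a) - tr(b^2 a^2 b)   [square of a] = x^2*y*z^2 - x^3*z - 2*x*y^2*z + x^2*y + y^3 + 2*x*z - 3*y
next, tr(b a b a b a) = tr(b a)*tr(b a b a) - tr(b^-1 a^-1)   [split at a repeated b] = z^3 - 3*z
tr(a b a b a^2 b) = tr(a)*tr(b a b a b a) - tr(b a b a b)   [square of a] = x*z^3 - y*z^2 - 2*x*z + y
tr(b a b a^2) = tr(a)*tr(b a b a) - tr(b a b)   [square of a] = x*z^2 - y*z - x
tr(a b a b a^2) = tr(a)*tr(b a b a^2) - tr(b a b a)   [square of a] = x^2*z^2 - x*y*z - x^2 - z^2 + 2
tr(a b a^2 b^2 a b) = tr(b)*tr(a b a b a^2 b) - tr(a b a b a^2)   [square of b] = x*y*z^3 - x^2*z^2 - y^2*z^2 - x*y*z + x^2 + y^2 + z^2 - 2
next, tr(b^2 a b^-1 a b a^2) = tr(a b a^2 b^2 a)*tr(b) - tr(a b a^2 b^2 a b)   [inverse elimination on b] = x^2*y^2*z^2 - x^3*y*z - 2*x*y^3*z - x*y*z^3 + x^2*y^2 + x^2*z^2 + y^4 + y^2*z^2 + 3*x*y*z - x^2 - 4*y^2 - z^2 + 2
and tr(a b a^2) = tr(a)*tr(a b a) - tr(a b)   [square of a] = x^2*z - x*y - z
tr(a b a^2 b^2) = tr(b)*tr(a b a^2 b) - tr(a b a^2)   [square of b] = x*y*z^2 - x^2*z - y^2*z + z
next, tr(b^3 a b a^2) = tr(b)*tr(a b a^2 b^2) - tr(a b a^2 b)   [square of b] = x*y^2*z^2 - x^2*y*z - y^3*z - x*z^2 + 2*y*z + x
tr(b^3 a b a) = tr(b)*tr(b a b a b) - tr(b a b a)   [square of b] = y^2*z^2 - x*y*z - y^2 - z^2 + 2
tr(b a^3 b^3 a) = tr(a)*tr(b^3 a b a^2) - tr(b^3 a b a)   [square of a] = x^2*y^2*z^2 - x^3*y*z - x*y^3*z - x^2*z^2 - y^2*z^2 + 3*x*y*z + x^2 + y^2 + z^2 - 2
and tr(b^4 a) = tr(b)*tr(b^2 a b) - tr(b^2 a)   [square of b] = y^3*z - x*y^2 - 2*y*z + x
next, tr(b^4) = tr(b)*tr(b^3) - tr(b^2)   [square of b] = y^4 - 4*y^2 + 2
and tr(b^4 a^2) = tr(a)*tr(b^4 a) - tr(b^4)   [square of a] = x*y^3*z - x^2*y^2 - y^4 - 2*x*y*z + x^2 + 4*y^2 - 2
next, tr(b a^3 b^3) = tr(a)*tr(b^4 a^2) - tr(b^4 a)   [square of a] = x^2*y^3*z - x^3*y^2 - x*y^4 - 2*x^2*y*z - y^3*z + x^3 + 5*x*y^2 + 2*y*z - 3*x
tr(a b^3 a^2 b a^2) = tr(a)*tr(b a^3 b^3 a) - tr(b a^3 b^3)   [square of a] = x^3*y^2*z^2 - x^4*y*z - 2*x^2*y^3*z + x^3*y^2 - x^3*z^2 + x*y^4 - x*y^2*z^2 + 5*x^2*y*z + y^3*z - 4*x*y^2 + x*z^2 - 2*y*z + x
tr(b a b a b a b) = tr(b)*tr(a b a b a b) - tr(a b a b a)   [square of b] = y*z^3 - x*z^2 - 2*y*z + x
and tr(b a b a b^3 a) = tr(b)*tr(b a b a b a b) - tr(b a b a b a)   [square of b] = y^2*z^3 - x*y*z^2 - 2*y^2*z - z^3 + x*y + 3*z
next, tr(b a b a b^3) = tr(b)*tr(b a b a b^2) - tr(b a b a b)   [square of b] = y^3*z^2 - x*y^2*z - y^3 - 2*y*z^2 + x*z + 3*y
and tr(b a b^3 a^2 b a) = tr(a)*tr(b a b a b^3 a) - tr(b a b a b^3)   [square of a] = x*y^2*z^3 - x^2*y*z^2 - y^3*z^2 - x*y^2*z - x*z^3 + x^2*y + y^3 + 2*y*z^2 + 2*x*z - 3*y
tr(a^2) = tr(a)*tr(a) - tr(1)   [square of a] = x^2 - 2
next, tr(a^3) = tr(a)*tr(a^2) - tr(a)   [square of a] = x^3 - 3*x
tr(a b^2 a^2) = tr(b)*tr(a^3 b) - tr(a^3)   [square of b] = x^2*y*z - x^3 - x*y^2 - y*z + 3*x
tr(a^2 b^2 a b^2) = tr(b)*tr(a b^2 a^2 b) - tr(a b^2 a^2)   [square of b] = x*y^2*z^2 - 2*x^2*y*z - y^3*z + x^3 + x*y^2 + 2*y*z - 3*x
next, tr(b a b^3 a^2 b) = tr(b)*tr(a^2 b^2 a b^2) - tr(a^2 b^2 a b)   [square of b] = x*y^3*z^2 - 2*x^2*y^2*z - y^4*z + x^3*y + x*y^3 - x*y*z^2 + x^2*z + 3*y^2*z - 3*x*y - z
next, tr(a b^3 a^2 b a^2 b) = tr(a)*tr(b a b^3 a^2 b a) - tr(b a b^3 a^2 b)   [square of a] = x^2*y^2*z^3 - x^3*y*z^2 - 2*x*y^3*z^2 + x^2*y^2*z - x^2*z^3 + y^4*z + 3*x*y*z^2 + x^2*z - 3*y^2*z + z
and tr(a b a^2 b^-1 a b^3 a) = tr(a b^3 a^2 b a^2)*tr(b) - tr(a b^3 a^2 b a^2 b)   [inverse elimination on b] = x^3*y^3*z^2 - x^4*y^2*z - 2*x^2*y^4*z - x^2*y^2*z^3 + x^3*y^3 + x*y^5 + x*y^3*z^2 + 4*x^2*y^2*z + x^2*z^3 - 4*x*y^3 - 2*x*y*z^2 - x^2*z + y^2*z + x*y - z
next, tr(a b^3 a b a b a) = tr(b)*tr(b a b a b a^2 b) - tr(b a b a b a^2)   [square of b] = x*y^2*z^3 - x^2*y*z^2 - y^3*z^2 - x*y^2*z - x*z^3 + x^2*y + y^3 + 2*y*z^2 + 2*x*z - 3*y
tr(a b^3 a b a b a^2) = tr(a)*tr(a b^3 a b a b a) - tr(a b^3 a b a b)   [square of a] = x^2*y^2*z^3 - x^3*y*z^2 - x*y^3*z^2 - x^2*y^2*z - x^2*z^3 - y^2*z^3 + x^3*y + x*y^3 + 3*x*y*z^2 + 2*x^2*z + 2*y^2*z + z^3 - 4*x*y - 3*z
next, tr(a b a b a b a b) = tr(a b a b)*tr(a b a b) - tr(1)   [split at a repeated a] = z^4 - 4*z^2 + 2
next, tr(b a b a b a b a b) = tr(b)*tr(a b a b a b a b) - tr(a b a b a b a)   [square of b] = y*z^4 - x*z^3 - 3*y*z^2 + 2*x*z + y
and tr(b a b^3 a b a b a) = tr(b)*tr(b a b a b a b a b) - tr(b a b a b a b a)   [square of b] = y^2*z^4 - x*y*z^3 - 3*y^2*z^2 - z^4 + 2*x*y*z + y^2 + 4*z^2 - 2
tr(b a b a b^2 a b) = tr(b)*tr(a b^2 a b a b) - tr(a b^2 a b a)   [square of b] = y^2*z^3 - 2*x*y*z^2 + x^2*z - y^2*z + x*y - z
tr(b a b^3 a b a b) = tr(b)*tr(b a b a b^2 a b) - tr(b a b a b^2 a)   [square of b] = y^3*z^3 - 2*x*y^2*z^2 + x^2*y*z - y^3*z - y*z^3 + x*y^2 + x*z^2 + y*z - x
next, tr(a b^3 a b a b a^2 b) = tr(a)*tr(b a b^3 a b a b a) - tr(b a b^3 a b a b)   [square of a] = x*y^2*z^4 - x^2*y*z^3 - y^3*z^3 - x*y^2*z^2 - x*z^4 + x^2*y*z + y^3*z + y*z^3 + 3*x*z^2 - y*z - x
tr(a b a^2 b^-1 a b^3 a b) = tr(a b^3 a b a b a^2)*tr(b) - tr(a b^3 a b a b a^2 b)   [inverse elimination on b] = x^2*y^3*z^3 - x^3*y^2*z^2 - x*y^4*z^2 - x*y^2*z^4 - x^2*y^3*z + x^3*y^2 + x*y^4 + 4*x*y^2*z^2 + x*z^4 + x^2*y*z + y^3*z - 4*x*y^2 - 3*x*z^2 - 2*y*z + x
next, tr(b^3 a b^-1 a b a^2 b^-1 a) = tr(a b a^2 b^-1 a b^3 a)*tr(b) - tr(a b a^2 b^-1 a b^3 a b)   [inverse elimination on b] = x^3*y^4*z^2 - x^4*y^3*z - 2*x^2*y^5*z - 2*x^2*y^3*z^3 + x^3*y^4 + x^3*y^2*z^2 + x*y^6 + 2*x*y^4*z^2 + x*y^2*z^4 + 5*x^2*y^3*z + x^2*y*z^3 - x^3*y^2 - 5*x*y^4 - 6*x*y^2*z^2 - x*z^4 - 2*x^2*y*z + 5*x*y^2 + 3*x*z^2 + y*z - x
tr(b^-1 a b a^2 b^-1 a^-1 b^3 a) = tr(b^3 a b^-1 a b a^2 b^-1)*tr(a) - tr(b^3 a b^-1 a b a^2 b^-1 a)   [inverse elimination on a] = -x^3*y^4*z^2 + x^4*y^3*z + 2*x^2*y^5*z + 2*x^2*y^3*z^3 - x^3*y^4 - x*y^6 - 2*x*y^4*z^2 - x*y^2*z^4 - x^4*y*z - 7*x^2*y^3*z - 2*x^2*y*z^3 + 2*x^3*y^2 + x^3*z^2 + 6*x*y^4 + 7*x*y^2*z^2 + x*z^4 + 5*x^2*y*z - x^3 - 9*x*y^2 - 4*x*z^2 - y*z + 3*x

-x^3*y^4*z^2 + x^4*y^3*z + 2*x^2*y^5*z + 2*x^2*y^3*z^3 - x^3*y^4 - x*y^6 - 2*x*y^4*z^2 - x*y^2*z^4 - x^4*y*z - 7*x^2*y^3*z - 2*x^2*y*z^3 + 2*x^3*y^2 + x^3*z^2 + 6*x*y^4 + 7*x*y^2*z^2 + x*z^4 + 5*x^2*y*z - x^3 - 9*x*y^2 - 4*x*z^2 - y*z + 3*x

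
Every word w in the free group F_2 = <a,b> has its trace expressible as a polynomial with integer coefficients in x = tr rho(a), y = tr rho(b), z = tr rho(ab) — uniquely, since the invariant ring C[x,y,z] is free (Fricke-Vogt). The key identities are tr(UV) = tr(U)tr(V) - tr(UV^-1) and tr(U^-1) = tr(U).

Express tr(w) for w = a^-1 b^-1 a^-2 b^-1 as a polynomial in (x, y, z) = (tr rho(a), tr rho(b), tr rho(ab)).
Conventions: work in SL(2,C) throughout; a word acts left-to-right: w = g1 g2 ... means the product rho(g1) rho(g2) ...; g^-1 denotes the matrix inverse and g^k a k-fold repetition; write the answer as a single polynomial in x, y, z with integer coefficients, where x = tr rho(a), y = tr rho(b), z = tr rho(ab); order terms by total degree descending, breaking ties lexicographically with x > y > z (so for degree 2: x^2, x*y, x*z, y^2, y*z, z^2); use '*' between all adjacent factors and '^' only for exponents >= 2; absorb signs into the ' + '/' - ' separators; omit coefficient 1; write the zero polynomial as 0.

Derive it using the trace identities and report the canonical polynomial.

x*z^2 - y*z - x

and trace(b^-1) = trace(b) = y
trace(b^-2) = trace(b^-1) * trace(b) - trace(1) = y^2 - 2
and trace(a b^-1) = trace(a) * trace(b) - trace(a b) = x*y - z
and trace(b^-2 a) = trace(a b^-1) * trace(b) - trace(a) = x*y^2 - y*z - x
next, trace(b^-1 a^-1 b^-1) = trace(b^-2) * trace(a) - trace(b^-2 a) = y*z - x
trace(b a b a) = trace(a b) * trace(a b) - trace(1) = z^2 - 2
trace(a b a^-1 b) = trace(b a b) * trace(a) - trace(b a b a) = x*y*z - x^2 - z^2 + 2
trace(a^-1 b^-1 a b) = trace(a b a^-1) * trace(b) - trace(a b a^-1 b) = -x*y*z + x^2 + y^2 + z^2 - 2
next, trace(b^-1 a^-1 b^-1 a) = trace(a^-1 b^-1 a) * trace(b) - trace(a^-1 b^-1 a b) = x*y*z - x^2 - z^2 + 2
and trace(b^-1 a^-1 b^-1 a^-1) = trace(b^-1 a^-1 b^-1) * trace(a) - trace(b^-1 a^-1 b^-1 a) = z^2 - 2
next, trace(a^-1 b^-1 a^-2 b^-1) = trace(b^-1 a^-1 b^-1 a^-1) * trace(a) - trace(b^-1 a^-1 b^-1) = x*z^2 - y*z - x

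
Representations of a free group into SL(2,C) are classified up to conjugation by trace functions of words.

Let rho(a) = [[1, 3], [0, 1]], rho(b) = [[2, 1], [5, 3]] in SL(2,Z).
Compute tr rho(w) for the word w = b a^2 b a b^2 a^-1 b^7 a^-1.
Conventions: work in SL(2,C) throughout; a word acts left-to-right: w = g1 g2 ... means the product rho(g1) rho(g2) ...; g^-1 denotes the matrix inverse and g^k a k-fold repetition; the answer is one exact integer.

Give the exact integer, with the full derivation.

rho(b) = [[2, 1], [5, 3]]
... * rho(a) = [[1, 3], [0, 1]]  ->  [[2, 7], [5, 18]]
... * rho(a) = [[1, 3], [0, 1]]  ->  [[2, 13], [5, 33]]
... * rho(b) = [[2, 1], [5, 3]]  ->  [[69, 41], [175, 104]]
... * rho(a) = [[1, 3], [0, 1]]  ->  [[69, 248], [175, 629]]
... * rho(b) = [[2, 1], [5, 3]]  ->  [[1378, 813], [3495, 2062]]
... * rho(b) = [[2, 1], [5, 3]]  ->  [[6821, 3817], [17300, 9681]]
... * rho(a^-1) = [[1, -3], [0, 1]]  ->  [[6821, -16646], [17300, -42219]]
... * rho(b) = [[2, 1], [5, 3]]  ->  [[-69588, -43117], [-176495, -109357]]
... * rho(b) = [[2, 1], [5, 3]]  ->  [[-354761, -198939], [-899775, -504566]]
... * rho(b) = [[2, 1], [5, 3]]  ->  [[-1704217, -951578], [-4322380, -2413473]]
... * rho(b) = [[2, 1], [5, 3]]  ->  [[-8166324, -4558951], [-20712125, -11562799]]
... * rho(b) = [[2, 1], [5, 3]]  ->  [[-39127403, -21843177], [-99238245, -55400522]]
... * rho(b) = [[2, 1], [5, 3]]  ->  [[-187470691, -104656934], [-475479100, -265439811]]
... * rho(b) = [[2, 1], [5, 3]]  ->  [[-898226052, -501441493], [-2278157255, -1271798533]]
... * rho(a^-1) = [[1, -3], [0, 1]]  ->  [[-898226052, 2193236663], [-2278157255, 5562673232]]
tr = -898226052 + 5562673232 = 4664447180

4664447180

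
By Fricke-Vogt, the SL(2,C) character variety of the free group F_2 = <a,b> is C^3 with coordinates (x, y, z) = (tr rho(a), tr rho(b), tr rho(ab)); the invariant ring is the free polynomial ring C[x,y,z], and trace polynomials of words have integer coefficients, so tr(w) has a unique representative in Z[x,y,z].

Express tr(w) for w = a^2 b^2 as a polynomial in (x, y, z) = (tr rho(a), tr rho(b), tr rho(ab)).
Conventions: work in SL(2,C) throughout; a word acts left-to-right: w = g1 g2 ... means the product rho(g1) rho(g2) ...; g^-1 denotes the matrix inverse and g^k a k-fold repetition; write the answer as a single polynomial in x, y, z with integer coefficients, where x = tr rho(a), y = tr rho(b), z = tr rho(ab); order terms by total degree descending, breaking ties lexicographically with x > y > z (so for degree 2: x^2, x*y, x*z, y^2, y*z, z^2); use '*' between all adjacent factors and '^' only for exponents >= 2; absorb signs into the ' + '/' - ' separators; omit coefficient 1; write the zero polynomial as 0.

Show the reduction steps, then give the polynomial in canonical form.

tr(b^2 a) = tr(b) tr(a b) - tr(a)  (reduce the b square) = y*z - x
tr(b^2) = tr(b) tr(b) - tr(1)  (reduce the b square) = y^2 - 2
tr(a^2 b^2) = tr(a) tr(b^2 a) - tr(b^2)  (reduce the a square) = x*y*z - x^2 - y^2 + 2

x*y*z - x^2 - y^2 + 2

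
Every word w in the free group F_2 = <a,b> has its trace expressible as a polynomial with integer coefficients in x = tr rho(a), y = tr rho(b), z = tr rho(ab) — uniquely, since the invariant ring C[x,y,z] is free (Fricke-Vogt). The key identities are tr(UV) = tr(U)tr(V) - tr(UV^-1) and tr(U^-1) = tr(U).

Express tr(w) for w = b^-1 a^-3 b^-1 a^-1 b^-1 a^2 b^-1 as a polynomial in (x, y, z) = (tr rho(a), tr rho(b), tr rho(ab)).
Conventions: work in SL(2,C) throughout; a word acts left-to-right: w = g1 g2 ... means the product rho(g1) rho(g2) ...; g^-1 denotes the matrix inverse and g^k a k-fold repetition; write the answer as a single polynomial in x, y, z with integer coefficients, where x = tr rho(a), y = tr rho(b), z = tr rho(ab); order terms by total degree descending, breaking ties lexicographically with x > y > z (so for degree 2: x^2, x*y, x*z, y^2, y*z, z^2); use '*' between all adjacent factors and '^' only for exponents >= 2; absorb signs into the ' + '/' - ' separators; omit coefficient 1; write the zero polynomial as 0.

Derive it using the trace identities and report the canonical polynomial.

tr(b^-1 a) = tr(a)*tr(b) - tr(a b)   [inverse elimination on b] = x*y - z
tr(b^-1 a b^-1) = tr(b^-1 a)*tr(b) - tr(b^-1 a b)   [inverse elimination on b] = x*y^2 - y*z - x
tr(a^2) = tr(a)*tr(a) - tr(1)   [square of a] = x^2 - 2
tr(a^2 b) = tr(a)*tr(b a) - tr(b)   [square of a] = x*z - y
tr(a b^-1 a) = tr(a^2)*tr(b) - tr(a^2 b)   [inverse elimination on b] = x^2*y - x*z - y
tr(a b a b) = tr(a b)*tr(a b) - tr(1)   [split at a repeated a] = z^2 - 2
tr(a b^-1 a b) = tr(a b a)*tr(b) - tr(a b a b)   [inverse elimination on b] = x*y*z - y^2 - z^2 + 2
tr(b^-1 a b^-1 a) = tr(a b^-1 a)*tr(b) - tr(a b^-1 a b)   [inverse elimination on b] = x^2*y^2 - 2*x*y*z + z^2 - 2
tr(b^-1 a b^-1 a^-1) = tr(b^-1 a b^-1)*tr(a) - tr(b^-1 a b^-1 a)   [inverse elimination on a] = x*y*z - x^2 - z^2 + 2
tr(a b^-1 a^-2 b^-1) = tr(b^-1 a b^-1 a^-1)*tr(a) - tr(b^-1 a b^-1)   [inverse elimination on a] = x^2*y*z - x^3 - x*y^2 - x*z^2 + y*z + 3*x
tr(a b a^2) = tr(a)*tr(a b a) - tr(a b)   [square of a] = x^2*z - x*y - z
tr(b a b) = tr(b)*tr(a b) - tr(a)   [square of b] = y*z - x
tr(a b a^2 b) = tr(a)*tr(b a b a) - tr(b a b)   [square of a] = x*z^2 - y*z - x
tr(b a^2 b^-1 a) = tr(a b a^2)*tr(b) - tr(a b a^2 b)   [inverse elimination on b] = x^2*y*z - x*y^2 - x*z^2 + x
tr(b a^2 b^-1 a^-1) = tr(b a^2 b^-1)*tr(a) - tr(b a^2 b^-1 a)   [inverse elimination on a] = -x^2*y*z + x^3 + x*y^2 + x*z^2 - 3*x
tr(a^-2 b a^2 b^-1) = tr(b a^2 b^-1 a^-1)*tr(a) - tr(b a^2 b^-1)   [inverse elimination on a] = -x^3*y*z + x^4 + x^2*y^2 + x^2*z^2 - 4*x^2 + 2
tr(a^-1 b a^2 b^-1 a^-2) = tr(a^-2 b a^2 b^-1)*tr(a) - tr(a^-2 b a^2 b^-1 a)   [inverse elimination on a] = -x^4*y*z + x^5 + x^3*y^2 + x^3*z^2 + x^2*y*z - 5*x^3 - x*y^2 - x*z^2 + 5*x
tr(b^2 a^2) = tr(b)*tr(a^2 b) - tr(a^2)   [square of b] = x*y*z - x^2 - y^2 + 2
tr(a b^2 a^2) = tr(a)*tr(b^2 a^2) - tr(b^2 a)   [square of a] = x^2*y*z - x^3 - x*y^2 - y*z + 3*x
tr(a b^2 a^2 b) = tr(b)*tr(a^2 b a b) - tr(a^2 b a)   [square of b] = x*y*z^2 - x^2*z - y^2*z + z
tr(b^2 a^2 b^-1 a) = tr(a b^2 a^2)*tr(b) - tr(a b^2 a^2 b)   [inverse elimination on b] = x^2*y^2*z - x^3*y - x*y^3 - x*y*z^2 + x^2*z + 3*x*y - z
tr(b^2 a^2 b^-1 a^-1) = tr(b^2 a^2 b^-1)*tr(a) - tr(b^2 a^2 b^-1 a)   [inverse elimination on a] = -x^2*y^2*z + x^3*y + x*y^3 + x*y*z^2 - 4*x*y + z
tr(b a^2 b^-1 a^-2 b) = tr(b^2 a^2 b^-1 a^-1)*tr(a) - tr(b^2 a^2 b^-1)   [inverse elimination on a] = -x^3*y^2*z + x^4*y + x^2*y^3 + x^2*y*z^2 - 4*x^2*y + y
tr(b a b a^2 b) = tr(b)*tr(a b a^2 b) - tr(a b a^2)   [square of b] = x*y*z^2 - x^2*z - y^2*z + z
tr(b a b a b a) = tr(a b a b)*tr(a b) - tr(b a)   [split at a repeated a] = z^3 - 3*z
tr(b a b a b) = tr(b)*tr(a b a b) - tr(a b a)   [square of b] = y*z^2 - x*z - y
tr(b a b a^2 b a) = tr(a)*tr(b a b a b a) - tr(b a b a b)   [square of a] = x*z^3 - y*z^2 - 2*x*z + y
tr(a^-1 b a b a^2 b) = tr(b a b a^2 b)*tr(a) - tr(b a b a^2 b a)   [inverse elimination on a] = x^2*y*z^2 - x^3*z - x*y^2*z - x*z^3 + y*z^2 + 3*x*z - y
tr(b a b a^2 b^-1 a^-1) = tr(a^-1 b a b a^2)*tr(b) - tr(a^-1 b a b a^2 b)   [inverse elimination on b] = -x^2*y*z^2 + x^3*z + x*y^2*z + x*z^3 - 3*x*z - y
tr(b a^2 b^-1 a^-2 b a) = tr(b a b a^2 b^-1 a^-1)*tr(a) - tr(b a b a^2 b^-1)   [inverse elimination on a] = -x^3*y*z^2 + x^4*z + x^2*y^2*z + x^2*z^3 - 4*x^2*z + z
tr(a^-1 b a^2 b^-1 a^-2 b) = tr(b a^2 b^-1 a^-2 b)*tr(a) - tr(b a^2 b^-1 a^-2 b a)   [inverse elimination on a] = -x^4*y^2*z + x^5*y + x^3*y^3 + 2*x^3*y*z^2 - x^4*z - x^2*y^2*z - x^2*z^3 - 4*x^3*y + 4*x^2*z + x*y - z
tr(a^2 b^-1 a^-2 b^-1 a^-1 b) = tr(a^-1 b a^2 b^-1 a^-2)*tr(b) - tr(a^-1 b a^2 b^-1 a^-2 b)   [inverse elimination on b] = -x^3*y*z^2 + x^4*z + 2*x^2*y^2*z + x^2*z^3 - x^3*y - x*y^3 - x*y*z^2 - 4*x^2*z + 4*x*y + z
tr(a^-2 b^-1 a^-1 b^-1 a^2 b^-1) = tr(a^2 b^-1 a^-2 b^-1 a^-1)*tr(b) - tr(a^2 b^-1 a^-2 b^-1 a^-1 b)   [inverse elimination on b] = x^3*y*z^2 - x^4*z - x^2*y^2*z - x^2*z^3 + 4*x^2*z + y^2*z - x*y - z
tr(b^-1 a^-1 b^-1 a^2 b^-2 a^-2) = tr(a^-2 b^-1 a^-1 b^-1 a^2 b^-1)*tr(b) - tr(a^-2 b^-1 a^-1 b^-1 a^2)   [inverse elimination on b] = x^3*y^2*z^2 - x^4*y*z - x^2*y^3*z - x^2*y*z^3 + 4*x^2*y*z + y^3*z - x*y^2 - 2*y*z + x
tr(b a^2 b^-2 a) = tr(b^-1 a b a^2)*tr(b) - tr(b^-1 a b a^2 b)   [inverse elimination on b] = x^2*y^2*z - x*y^3 - x*y*z^2 - x^2*z + 2*x*y + z
tr(b^-1 a^-1 b a^2 b^-1) = tr(b a^2 b^-2)*tr(a) - tr(b a^2 b^-2 a)   [inverse elimination on a] = -x^2*y^2*z + x^3*y + x*y^3 + x*y*z^2 - 3*x*y - z
tr(b a^3 b a) = tr(a)*tr(a b a b a) - tr(a b a b)   [square of a] = x^2*z^2 - x*y*z - x^2 - z^2 + 2
tr(a^-1 b a^3 b) = tr(b a^3 b)*tr(a) - tr(b a^3 b a)   [inverse elimination on a] = x^3*y*z - x^4 - x^2*y^2 - x^2*z^2 + 4*x^2 + z^2 - 2
tr(a b^-1 a^-1 b a^2) = tr(a^-1 b a^3)*tr(b) - tr(a^-1 b a^3 b)   [inverse elimination on b] = -x^3*y*z + x^4 + x^2*y^2 + x^2*z^2 + x*y*z - 4*x^2 - y^2 - z^2 + 2
tr(a^-1 b a^2 b a b) = tr(b a^2 b a b)*tr(a) - tr(b a^2 b a b a)   [inverse elimination on a] = x^2*y*z^2 - x^3*z - x*y^2*z - x*z^3 + y*z^2 + 3*x*z - y
tr(a b^-1 a^-1 b a^2 b) = tr(a^-1 b a^2 b a)*tr(b) - tr(a^-1 b a^2 b a b)   [inverse elimination on b] = -x^2*y*z^2 + x^3*z + 2*x*y^2*z + x*z^3 - x^2*y - y^3 - y*z^2 - 3*x*z + 3*y
tr(b^-1 a^-1 b a^2 b^-1 a) = tr(a b^-1 a^-1 b a^2)*tr(b) - tr(a b^-1 a^-1 b a^2 b)   [inverse elimination on b] = -x^3*y^2*z + x^4*y + x^2*y^3 + 2*x^2*y*z^2 - x^3*z - x*y^2*z - x*z^3 - 3*x^2*y + 3*x*z - y
tr(a^2 b^-1 a^-1 b^-1 a^-1 b) = tr(b^-1 a^-1 b a^2 b^-1)*tr(a) - tr(b^-1 a^-1 b a^2 b^-1 a)   [inverse elimination on a] = -x^2*y*z^2 + x^3*z + x*y^2*z + x*z^3 - 4*x*z + y
tr(b^-1 a^-1 b^-1 a^-1 b^-1 a^2) = tr(a^2 b^-1 a^-1 b^-1 a^-1)*tr(b) - tr(a^2 b^-1 a^-1 b^-1 a^-1 b)   [inverse elimination on b] = x^2*y*z^2 - x^3*z - x*z^3 - x^2*y - y*z^2 + 4*x*z + y
tr(b^-1 a^-1 b^-1 a^2 b^-2 a^-1) = tr(b^-1 a^-1 b^-1 a^-1 b^-1 a^2)*tr(b) - tr(b^-1 a^-1 b^-1 a^-1 b^-1 a^2 b)   [inverse elimination on b] = x^2*y^2*z^2 - x^3*y*z - x*y*z^3 - x^2*y^2 - y^2*z^2 + 3*x*y*z + x^2 + y^2 + z^2 - 2
tr(b^-1 a^-3 b^-1 a^-1 b^-1 a^2 b^-1) = tr(b^-1 a^-1 b^-1 a^2 b^-2 a^-2)*tr(a) - tr(b^-1 a^-1 b^-1 a^2 b^-2 a^-1)   [inverse elimination on a] = x^4*y^2*z^2 - x^5*y*z - x^3*y^3*z - x^3*y*z^3 - x^2*y^2*z^2 + 5*x^3*y*z + x*y^3*z + x*y*z^3 + y^2*z^2 - 5*x*y*z - y^2 - z^2 + 2

x^4*y^2*z^2 - x^5*y*z - x^3*y^3*z - x^3*y*z^3 - x^2*y^2*z^2 + 5*x^3*y*z + x*y^3*z + x*y*z^3 + y^2*z^2 - 5*x*y*z - y^2 - z^2 + 2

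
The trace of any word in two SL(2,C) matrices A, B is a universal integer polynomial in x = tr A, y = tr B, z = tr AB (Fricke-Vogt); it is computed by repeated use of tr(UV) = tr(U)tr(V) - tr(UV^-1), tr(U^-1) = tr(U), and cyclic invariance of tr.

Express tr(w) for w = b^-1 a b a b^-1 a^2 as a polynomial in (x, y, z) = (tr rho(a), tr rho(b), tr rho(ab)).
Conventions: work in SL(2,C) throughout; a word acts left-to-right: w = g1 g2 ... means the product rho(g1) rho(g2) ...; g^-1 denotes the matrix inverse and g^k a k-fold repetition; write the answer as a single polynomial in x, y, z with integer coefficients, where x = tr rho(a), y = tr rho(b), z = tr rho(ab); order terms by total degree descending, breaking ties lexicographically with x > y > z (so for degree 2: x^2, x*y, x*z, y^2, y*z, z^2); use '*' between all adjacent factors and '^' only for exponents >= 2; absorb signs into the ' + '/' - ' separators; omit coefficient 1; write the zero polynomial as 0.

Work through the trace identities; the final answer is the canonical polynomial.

x^3*y^2*z - x^2*y^3 - 2*x^2*y*z^2 + x*z^3 + 2*x^2*y + y^3 + y*z^2 - 2*x*z - 3*y

and tr(b a^2) = tr(a)*tr(b a) - tr(b) = x*z - y
and tr(a b a^2) = tr(a)*tr(b a^2) - tr(b a) = x^2*z - x*y - z
next, tr(a^3 b a) = tr(a)*tr(a b a^2) - tr(a b a) = x^3*z - x^2*y - 2*x*z + y
and tr(b a b a) = tr(b a)*tr(b a) - tr(1)   [split at repeated b] = z^2 - 2
and tr(b a b) = tr(b)*tr(a b) - tr(a) = y*z - x
and tr(b a b a^2) = tr(a)*tr(b a b a) - tr(b a b) = x*z^2 - y*z - x
and tr(a^3 b a b) = tr(a)*tr(b a b a^2) - tr(b a b a) = x^2*z^2 - x*y*z - x^2 - z^2 + 2
tr(a b a b^-1 a^2) = tr(a^3 b a)*tr(b) - tr(a^3 b a b) = x^3*y*z - x^2*y^2 - x^2*z^2 - x*y*z + x^2 + y^2 + z^2 - 2
and tr(b a b a b a) = tr(b a)*tr(b a b a) - tr(b^-1 a^-1)   [split at repeated b] = z^3 - 3*z
tr(b a b a b) = tr(b)*tr(a b a b) - tr(a b a) = y*z^2 - x*z - y
next, tr(a^2 b a b a b) = tr(a)*tr(b a b a b a) - tr(b a b a b) = x*z^3 - y*z^2 - 2*x*z + y
tr(a b a b^-1 a^2 b) = tr(a^2 b a b a)*tr(b) - tr(a^2 b a b a b) = x^2*y*z^2 - x*y^2*z - x*z^3 - x^2*y + 2*x*z + y
tr(b^-1 a b a b^-1 a^2) = tr(a b a b^-1 a^2)*tr(b) - tr(a b a b^-1 a^2 b) = x^3*y^2*z - x^2*y^3 - 2*x^2*y*z^2 + x*z^3 + 2*x^2*y + y^3 + y*z^2 - 2*x*z - 3*y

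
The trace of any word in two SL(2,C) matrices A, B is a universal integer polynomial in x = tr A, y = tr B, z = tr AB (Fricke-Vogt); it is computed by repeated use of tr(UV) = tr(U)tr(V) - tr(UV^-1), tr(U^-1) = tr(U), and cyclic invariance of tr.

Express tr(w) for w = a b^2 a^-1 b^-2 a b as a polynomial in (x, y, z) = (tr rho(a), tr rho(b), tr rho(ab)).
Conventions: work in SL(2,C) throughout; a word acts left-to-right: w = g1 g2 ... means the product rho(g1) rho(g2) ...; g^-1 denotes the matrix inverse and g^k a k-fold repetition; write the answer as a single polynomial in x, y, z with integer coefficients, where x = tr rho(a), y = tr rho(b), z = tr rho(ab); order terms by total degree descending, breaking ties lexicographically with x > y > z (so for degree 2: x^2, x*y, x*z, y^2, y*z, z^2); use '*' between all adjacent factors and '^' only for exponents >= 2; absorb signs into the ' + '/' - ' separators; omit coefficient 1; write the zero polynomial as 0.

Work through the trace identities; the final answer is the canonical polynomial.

-x*y^3*z^2 + x^2*y^2*z + y^4*z + y^2*z^3 - 4*y^2*z + z

tr(a b a b) = tr(b a) tr(b a) - tr(1)   [split at a repeated b] = z^2 - 2
use: tr(b a b) = tr(b) tr(a b) - tr(a)   [square of b] = y*z - x
use: tr(a^2 b a b) = tr(a) tr(b a b a) - tr(b a b)   [square of a] = x*z^2 - y*z - x
tr(b a^2) = tr(a) tr(b a) - tr(b)   [square of a] = x*z - y
tr(a^2 b a) = tr(a) tr(b a^2) - tr(b a)   [square of a] = x^2*z - x*y - z
apply: tr(a b a b^2 a) = tr(b) tr(a^2 b a b) - tr(a^2 b a)   [square of b] = x*y*z^2 - x^2*z - y^2*z + z
use: tr(a b a b a b) = tr(b a) tr(b a b a) - tr(b^-1 a^-1)   [split at a repeated b] = z^3 - 3*z
tr(a b a b^2 a b) = tr(b) tr(a b a b a b) - tr(a b a b a)   [square of b] = y*z^3 - x*z^2 - 2*y*z + x
apply: tr(b^-1 a b a b^2 a) = tr(a b a b^2 a) tr(b) - tr(a b a b^2 a b)   [inverse elimination on b] = x*y^2*z^2 - x^2*y*z - y^3*z - y*z^3 + x*z^2 + 3*y*z - x
apply: tr(a b a b^2 a^-1 b^-1) = tr(b^-1 a b a b^2) tr(a) - tr(b^-1 a b a b^2 a)   [inverse elimination on a] = -x*y^2*z^2 + x^2*y*z + y^3*z + y*z^3 - 3*y*z - x
tr(b a b^2) = tr(b) tr(a b^2) - tr(a b)   [square of b] = y^2*z - x*y - z
tr(a b^2 a^-1 b^-2 a b) = tr(a b a b^2 a^-1 b^-1) tr(b) - tr(a b a b^2 a^-1)   [inverse elimination on b] = -x*y^3*z^2 + x^2*y^2*z + y^4*z + y^2*z^3 - 4*y^2*z + z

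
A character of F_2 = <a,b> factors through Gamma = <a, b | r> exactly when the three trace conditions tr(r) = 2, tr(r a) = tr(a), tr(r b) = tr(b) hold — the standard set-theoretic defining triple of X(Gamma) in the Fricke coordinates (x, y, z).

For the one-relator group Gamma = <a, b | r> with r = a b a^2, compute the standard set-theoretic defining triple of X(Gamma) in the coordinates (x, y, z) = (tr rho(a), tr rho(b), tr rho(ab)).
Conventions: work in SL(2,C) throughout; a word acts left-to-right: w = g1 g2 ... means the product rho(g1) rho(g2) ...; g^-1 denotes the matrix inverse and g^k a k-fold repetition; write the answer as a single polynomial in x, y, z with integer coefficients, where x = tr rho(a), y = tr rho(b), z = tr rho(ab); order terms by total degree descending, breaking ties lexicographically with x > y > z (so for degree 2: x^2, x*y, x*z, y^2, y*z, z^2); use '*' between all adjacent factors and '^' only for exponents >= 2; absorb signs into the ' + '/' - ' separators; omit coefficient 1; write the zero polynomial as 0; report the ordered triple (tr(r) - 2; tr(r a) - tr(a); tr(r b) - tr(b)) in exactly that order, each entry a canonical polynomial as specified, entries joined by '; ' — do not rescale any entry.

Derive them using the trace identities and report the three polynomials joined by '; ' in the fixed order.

so tr(b a^2) = tr(a) tr(b a) - tr(b)   [square of a] = x*z - y
so tr(a b a^2) = tr(a) tr(b a^2) - tr(b a)   [square of a] = x^2*z - x*y - z
reduce: tr(a b a^3) = tr(a) tr(a^2 b a) - tr(a^2 b)  (reduce the a square) = x^3*z - x^2*y - 2*x*z + y
tr(b a b a) = tr(b a) tr(b a) - tr(1)   [split at a repeated b] = z^2 - 2
tr(b a b) = tr(b) tr(a b) - tr(a)   [square of b] = y*z - x
so tr(a b a^2 b) = tr(a) tr(b a b a) - tr(b a b)   [square of a] = x*z^2 - y*z - x
assemble the triple (tr(r) - 2; tr(r a) - x; tr(r b) - y)

x^2*z - x*y - z - 2; x^3*z - x^2*y - 2*x*z - x + y; x*z^2 - y*z - x - y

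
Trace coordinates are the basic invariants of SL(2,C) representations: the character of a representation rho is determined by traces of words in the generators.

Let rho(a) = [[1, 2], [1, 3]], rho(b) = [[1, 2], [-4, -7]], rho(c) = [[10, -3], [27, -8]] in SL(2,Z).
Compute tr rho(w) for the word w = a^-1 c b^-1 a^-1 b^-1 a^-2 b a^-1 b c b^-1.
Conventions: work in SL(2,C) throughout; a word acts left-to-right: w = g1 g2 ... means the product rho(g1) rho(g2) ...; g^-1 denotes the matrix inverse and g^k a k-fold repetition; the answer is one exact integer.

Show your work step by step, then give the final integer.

rho(a^-1) = [[3, -2], [-1, 1]]
... * rho(c) = [[10, -3], [27, -8]]  ->  [[-24, 7], [17, -5]]
... * rho(b^-1) = [[-7, -2], [4, 1]]  ->  [[196, 55], [-139, -39]]
... * rho(a^-1) = [[3, -2], [-1, 1]]  ->  [[533, -337], [-378, 239]]
... * rho(b^-1) = [[-7, -2], [4, 1]]  ->  [[-5079, -1403], [3602, 995]]
... * rho(a^-1) = [[3, -2], [-1, 1]]  ->  [[-13834, 8755], [9811, -6209]]
... * rho(a^-1) = [[3, -2], [-1, 1]]  ->  [[-50257, 36423], [35642, -25831]]
... * rho(b) = [[1, 2], [-4, -7]]  ->  [[-195949, -355475], [138966, 252101]]
... * rho(a^-1) = [[3, -2], [-1, 1]]  ->  [[-232372, 36423], [164797, -25831]]
... * rho(b) = [[1, 2], [-4, -7]]  ->  [[-378064, -719705], [268121, 510411]]
... * rho(c) = [[10, -3], [27, -8]]  ->  [[-23212675, 6891832], [16462307, -4887651]]
... * rho(b^-1) = [[-7, -2], [4, 1]]  ->  [[190056053, 53317182], [-134786753, -37812265]]
tr = 190056053 + -37812265 = 152243788

152243788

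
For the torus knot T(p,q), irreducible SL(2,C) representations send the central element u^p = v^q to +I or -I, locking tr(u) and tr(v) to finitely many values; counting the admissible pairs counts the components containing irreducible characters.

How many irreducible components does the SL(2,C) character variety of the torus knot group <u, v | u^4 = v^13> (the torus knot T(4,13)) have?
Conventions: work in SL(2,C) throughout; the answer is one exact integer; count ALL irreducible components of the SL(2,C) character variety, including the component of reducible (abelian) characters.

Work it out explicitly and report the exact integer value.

19

For T(4,13): irreducibility forces the central element u^4 = v^13 to one of +I, -I.
On an irreducible component, tr(u) is locked at 2*cos(pi*alpha/4) for some alpha in 1..3, and tr(v) at 2*cos(pi*beta/13) for some beta in 1..12.
u^4 = (-1)^alpha I and v^13 = (-1)^beta I must agree, so alpha and beta have equal parity.
count pairs: odd alpha (2 choices) x odd beta (6), plus even alpha (1) x even beta (6): 2*6 + 1*6 = 18.
Total: 18 irreducible-character components + 1 reducible (abelian) component = 19.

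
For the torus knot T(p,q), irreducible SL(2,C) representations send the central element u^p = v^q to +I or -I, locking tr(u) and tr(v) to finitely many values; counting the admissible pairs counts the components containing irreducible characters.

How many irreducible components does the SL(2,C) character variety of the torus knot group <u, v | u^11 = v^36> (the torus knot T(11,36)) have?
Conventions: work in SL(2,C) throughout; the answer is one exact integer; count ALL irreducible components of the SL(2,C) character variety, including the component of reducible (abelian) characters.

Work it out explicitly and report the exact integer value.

176

Gamma = < u, v | u^11 = v^36 > (torus knot T(11,36)); the central element u^11 = v^36 acts as +I or -I in any irreducible SL(2,C) representation.
On an irreducible component, tr(u) is locked at 2*cos(pi*alpha/11) for some alpha in 1..10, and tr(v) at 2*cos(pi*beta/36) for some beta in 1..35.
The two central values (-1)^alpha I and (-1)^beta I must be the same matrix, so alpha and beta share a parity.
Counting: 5 odd alphas x 18 odd betas + 5 even alphas x 17 even betas = 90 + 85 = 175.
That is 175 components of irreducible characters, and with the reducible (abelian) component the total is 176.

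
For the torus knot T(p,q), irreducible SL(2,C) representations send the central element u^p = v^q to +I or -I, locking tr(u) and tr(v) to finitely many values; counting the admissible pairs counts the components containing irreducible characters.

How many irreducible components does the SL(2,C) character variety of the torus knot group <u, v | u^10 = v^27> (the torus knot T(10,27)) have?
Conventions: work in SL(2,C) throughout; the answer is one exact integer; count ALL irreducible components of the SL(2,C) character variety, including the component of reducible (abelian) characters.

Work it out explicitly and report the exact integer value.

In the torus knot group T(10,27), u^10 = v^27 is central, so an irreducible representation sends it to +I or -I (Schur).
So on each irreducible component the traces are pinned: tr(u) = 2*cos(pi*alpha/10) with 1 <= alpha <= 9, tr(v) = 2*cos(pi*beta/27) with 1 <= beta <= 26.
The two central values (-1)^alpha I and (-1)^beta I must be the same matrix, so alpha and beta share a parity.
Counting: 5 odd alphas x 13 odd betas + 4 even alphas x 13 even betas = 65 + 52 = 117.
components with irreducible characters: 117; plus the single component of reducible (abelian) characters: total 118.

118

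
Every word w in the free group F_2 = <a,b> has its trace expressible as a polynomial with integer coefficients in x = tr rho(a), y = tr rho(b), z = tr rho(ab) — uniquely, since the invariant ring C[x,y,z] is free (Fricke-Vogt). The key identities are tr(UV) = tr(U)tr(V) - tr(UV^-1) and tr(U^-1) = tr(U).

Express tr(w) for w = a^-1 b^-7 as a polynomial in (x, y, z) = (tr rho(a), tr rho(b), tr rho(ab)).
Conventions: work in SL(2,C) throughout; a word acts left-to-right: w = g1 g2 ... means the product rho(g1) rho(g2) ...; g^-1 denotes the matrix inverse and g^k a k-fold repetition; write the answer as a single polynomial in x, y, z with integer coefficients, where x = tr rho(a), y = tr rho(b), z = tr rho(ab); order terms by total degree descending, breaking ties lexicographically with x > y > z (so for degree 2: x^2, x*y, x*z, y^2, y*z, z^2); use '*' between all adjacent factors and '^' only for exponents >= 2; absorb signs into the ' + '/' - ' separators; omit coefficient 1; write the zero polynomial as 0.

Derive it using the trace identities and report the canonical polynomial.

y^6*z - x*y^5 - 5*y^4*z + 4*x*y^3 + 6*y^2*z - 3*x*y - z

tr(a^-1) = tr(a) = x
tr(a^-1 b) = tr(b) tr(a) - tr(b a)  (eliminate a^-1) = x*y - z
tr(b^-1 a^-1) = tr(a^-1) tr(b) - tr(a^-1 b)  (eliminate b^-1) = z
tr(a^-1 b^-2) = tr(b^-1 a^-1) tr(b) - tr(b^-1 a^-1 b)  (eliminate b^-1) = y*z - x
tr(a^-1 b^-3) = tr(a^-1 b^-2) tr(b) - tr(a^-1 b^-1)  (eliminate b^-1) = y^2*z - x*y - z
tr(b^-2 a^-1 b^-2) = tr(a^-1 b^-3) tr(b) - tr(a^-1 b^-2)  (eliminate b^-1) = y^3*z - x*y^2 - 2*y*z + x
tr(b^-1 a^-1 b^-4) = tr(b^-2 a^-1 b^-2) tr(b) - tr(b^-2 a^-1 b^-1)  (eliminate b^-1) = y^4*z - x*y^3 - 3*y^2*z + 2*x*y + z
tr(b^-3 a^-1 b^-3) = tr(b^-1 a^-1 b^-4) tr(b) - tr(b^-1 a^-1 b^-3)  (eliminate b^-1) = y^5*z - x*y^4 - 4*y^3*z + 3*x*y^2 + 3*y*z - x
tr(a^-1 b^-7) = tr(b^-3 a^-1 b^-3) tr(b) - tr(b^-3 a^-1 b^-2)  (eliminate b^-1) = y^6*z - x*y^5 - 5*y^4*z + 4*x*y^3 + 6*y^2*z - 3*x*y - z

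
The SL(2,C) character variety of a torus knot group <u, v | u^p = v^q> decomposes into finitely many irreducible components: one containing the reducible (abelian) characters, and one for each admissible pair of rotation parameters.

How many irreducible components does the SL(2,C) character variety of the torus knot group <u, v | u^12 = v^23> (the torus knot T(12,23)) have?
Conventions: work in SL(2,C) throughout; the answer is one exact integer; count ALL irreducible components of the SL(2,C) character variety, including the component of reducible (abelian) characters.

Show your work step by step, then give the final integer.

Gamma = < u, v | u^12 = v^23 > (torus knot T(12,23)); the central element u^12 = v^23 acts as +I or -I in any irreducible SL(2,C) representation.
On an irreducible component, tr(u) is locked at 2*cos(pi*alpha/12) for some alpha in 1..11, and tr(v) at 2*cos(pi*beta/23) for some beta in 1..22.
The two central values (-1)^alpha I and (-1)^beta I must be the same matrix, so alpha and beta share a parity.
count pairs: odd alpha (6 choices) x odd beta (11), plus even alpha (5) x even beta (11): 6*11 + 5*11 = 121.
That is 121 components of irreducible characters, and with the reducible (abelian) component the total is 122.

122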